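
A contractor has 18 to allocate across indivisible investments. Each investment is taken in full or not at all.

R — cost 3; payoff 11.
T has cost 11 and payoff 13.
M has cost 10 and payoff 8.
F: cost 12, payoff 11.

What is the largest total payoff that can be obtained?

Take R and T: cost 3 + 11 = 14 ≤ 18, payoff 11 + 13 = 24.
No other feasible combination does better.

24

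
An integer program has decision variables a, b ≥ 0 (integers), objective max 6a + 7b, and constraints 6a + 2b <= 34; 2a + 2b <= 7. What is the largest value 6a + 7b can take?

21

The continuous relaxation peaks at (0, 3.5) with value 24.50; rounding to a feasible lattice point costs some objective.
(a,b)=(0,3): 6·0+2·3=6≤34, 2·0+2·3=6≤7, objective 21.
(a,b)=(1,2): 6·1+2·2=10≤34, 2·1+2·2=6≤7, objective 20.
The best lattice point is (0,3), giving 21.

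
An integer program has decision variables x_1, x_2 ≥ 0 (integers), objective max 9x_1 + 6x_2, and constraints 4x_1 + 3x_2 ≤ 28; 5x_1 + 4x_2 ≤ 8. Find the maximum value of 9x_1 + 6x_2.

12

Relaxing integrality, the LP optimum is 14.40 at (x_1,x_2) = (1.6, 0), which is not an integer point.
(x_1,x_2)=(0,2) is feasible, giving 12.
(x_1,x_2)=(1,0) is feasible, giving 9.
(x_1,x_2)=(0,1) is feasible, giving 6.
No feasible integer point exceeds 12.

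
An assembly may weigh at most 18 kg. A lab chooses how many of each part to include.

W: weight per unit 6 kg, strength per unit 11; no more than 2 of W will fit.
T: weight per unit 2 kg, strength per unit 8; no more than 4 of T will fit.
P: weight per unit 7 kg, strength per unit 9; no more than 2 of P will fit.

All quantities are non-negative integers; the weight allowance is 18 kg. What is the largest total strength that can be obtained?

This is a bounded integer knapsack.
2×W and 3×T: weight 18 ≤ 18, strength 2·11 + 3·8 = 46.
1×W and 4×T: weight 14 ≤ 18, strength 1·11 + 4·8 = 43.
Best is 46.

46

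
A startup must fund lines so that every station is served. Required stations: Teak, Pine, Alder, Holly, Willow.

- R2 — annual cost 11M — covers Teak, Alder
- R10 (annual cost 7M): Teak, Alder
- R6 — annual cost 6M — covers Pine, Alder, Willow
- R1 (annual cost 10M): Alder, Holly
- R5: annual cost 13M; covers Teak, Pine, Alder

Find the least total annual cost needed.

This is an integer covering problem.
Choose R10, R6, and R1: together they cover Teak, Pine, Alder, Holly, Willow — every station.
Total annual cost: 7 + 6 + 10 = 23.
No cover costs less than 23.

23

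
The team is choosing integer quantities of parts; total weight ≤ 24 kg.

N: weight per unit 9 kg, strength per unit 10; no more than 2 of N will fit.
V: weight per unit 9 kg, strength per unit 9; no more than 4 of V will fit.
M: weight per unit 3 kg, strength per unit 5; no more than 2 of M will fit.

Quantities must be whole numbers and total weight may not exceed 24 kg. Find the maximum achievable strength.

M has the best ratio (5/3); taking only M gives at most 2×5 = 10 (stopped by the supply cap of 2).
Mixing does better — 2×N and 2×M: weight 24 ≤ 24, strength 2·10 + 2·5 = 30.

30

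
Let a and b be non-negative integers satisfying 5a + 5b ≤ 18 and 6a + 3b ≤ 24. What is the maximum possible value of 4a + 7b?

(a,b)=(0,3): 5·0+5·3=15≤18, 6·0+3·3=9≤24, objective 21.
(a,b)=(1,2): 5·1+5·2=15≤18, 6·1+3·2=12≤24, objective 18.
Maximum is 21 at (a,b)=(0,3).

21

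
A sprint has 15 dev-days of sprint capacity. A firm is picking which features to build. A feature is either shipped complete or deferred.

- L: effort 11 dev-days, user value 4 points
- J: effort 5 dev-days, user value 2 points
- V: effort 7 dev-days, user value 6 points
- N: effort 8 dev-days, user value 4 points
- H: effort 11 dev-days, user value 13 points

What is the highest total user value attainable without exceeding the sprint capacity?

H: effort 11 ≤ 15, user value 13.
V + N: effort 7 + 8 = 15 ≤ 15, user value 6 + 4 = 10.
Best is H with total user value 13.

13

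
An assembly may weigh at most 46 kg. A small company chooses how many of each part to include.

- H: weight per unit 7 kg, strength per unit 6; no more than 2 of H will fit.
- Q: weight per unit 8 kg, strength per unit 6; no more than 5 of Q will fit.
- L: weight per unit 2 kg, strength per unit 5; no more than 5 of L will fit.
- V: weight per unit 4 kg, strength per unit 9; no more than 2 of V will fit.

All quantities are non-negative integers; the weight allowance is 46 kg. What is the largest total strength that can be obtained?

This is a bounded integer knapsack.
2×H, 2×Q, 4×L, and 2×V: weight 46 ≤ 46, strength 2·6 + 2·6 + 4·5 + 2·9 = 62.
3×Q, 5×L, and 2×V: weight 42 ≤ 46, strength 3·6 + 5·5 + 2·9 = 61.
Best is 62.

62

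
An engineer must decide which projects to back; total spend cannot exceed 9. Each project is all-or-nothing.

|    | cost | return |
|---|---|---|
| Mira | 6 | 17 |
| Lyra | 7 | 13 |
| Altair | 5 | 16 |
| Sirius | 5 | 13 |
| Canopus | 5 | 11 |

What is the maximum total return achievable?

17

Allowing fractional choices, the relaxed optimum would be about 27.3, but projects are indivisible.
Mira: cost 6 ≤ 9, return 17.
Sirius: cost 5 ≤ 9, return 13.
Altair: cost 5 ≤ 9, return 16.
Best is Mira with total return 17.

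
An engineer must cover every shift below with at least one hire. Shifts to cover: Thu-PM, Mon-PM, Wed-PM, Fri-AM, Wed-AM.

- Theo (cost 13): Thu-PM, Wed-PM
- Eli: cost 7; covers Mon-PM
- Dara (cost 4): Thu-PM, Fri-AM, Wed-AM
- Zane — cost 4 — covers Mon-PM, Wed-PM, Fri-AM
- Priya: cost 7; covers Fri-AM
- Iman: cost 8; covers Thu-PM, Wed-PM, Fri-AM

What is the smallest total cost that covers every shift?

8

Choose Dara and Zane: together they cover Thu-PM, Mon-PM, Wed-PM, Fri-AM, Wed-AM — every shift.
Total cost: 4 + 4 = 8.
No cover costs less than 8.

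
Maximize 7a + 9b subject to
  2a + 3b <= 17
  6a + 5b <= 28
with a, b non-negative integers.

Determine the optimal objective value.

45

Relaxing integrality, the LP optimum is 50.40 at (a,b) = (0, 5.6), which is not an integer point.
(a,b)=(0,5): 2·0+3·5=15≤17, 6·0+5·5=25≤28, objective 45.
(a,b)=(1,4): 2·1+3·4=14≤17, 6·1+5·4=26≤28, objective 43.
(a,b)=(0,4): 2·0+3·4=12≤17, 6·0+5·4=20≤28, objective 36.
Maximum is 45 at (a,b)=(0,5).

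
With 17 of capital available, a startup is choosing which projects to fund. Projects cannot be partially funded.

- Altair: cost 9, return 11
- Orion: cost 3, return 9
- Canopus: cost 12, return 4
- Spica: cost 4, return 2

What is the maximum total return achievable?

Allowing fractional choices, the relaxed optimum would be about 22.3, but projects are indivisible.
Altair + Orion: cost 9 + 3 = 12 ≤ 17, return 11 + 9 = 20.
Altair + Spica: cost 9 + 4 = 13 ≤ 17, return 11 + 2 = 13.
Altair + Orion + Spica: cost 9 + 3 + 4 = 16 ≤ 17, return 11 + 9 + 2 = 22.
Best is Altair, Orion, and Spica with total return 22.

22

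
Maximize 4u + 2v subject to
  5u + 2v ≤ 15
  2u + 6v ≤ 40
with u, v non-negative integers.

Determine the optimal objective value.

(u,v)=(1,5): 5·1+2·5=15≤15, 2·1+6·5=32≤40, objective 14.
(u,v)=(1,4): 5·1+2·4=13≤15, 2·1+6·4=26≤40, objective 12.
The best lattice point is (1,5), giving 14.

14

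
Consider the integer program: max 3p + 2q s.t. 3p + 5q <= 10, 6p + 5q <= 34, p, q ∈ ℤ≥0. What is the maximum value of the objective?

9

The continuous relaxation peaks at (3.33, 0) with value 10.00; rounding to a feasible lattice point costs some objective.
(p,q)=(3,0): 3·3+5·0=9≤10, 6·3+5·0=18≤34, objective 9.
(p,q)=(2,0): 3·2+5·0=6≤10, 6·2+5·0=12≤34, objective 6.
No feasible integer point exceeds 9.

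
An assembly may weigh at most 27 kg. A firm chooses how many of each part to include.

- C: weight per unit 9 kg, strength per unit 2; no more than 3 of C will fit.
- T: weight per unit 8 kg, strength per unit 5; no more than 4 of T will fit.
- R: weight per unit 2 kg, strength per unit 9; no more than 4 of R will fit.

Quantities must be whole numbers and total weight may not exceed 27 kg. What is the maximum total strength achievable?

2×T and 4×R: weight 24 ≤ 27, strength 2·5 + 4·9 = 46.
1×C, 1×T, and 4×R: weight 25 ≤ 27, strength 1·2 + 1·5 + 4·9 = 43.
Best is 46.

46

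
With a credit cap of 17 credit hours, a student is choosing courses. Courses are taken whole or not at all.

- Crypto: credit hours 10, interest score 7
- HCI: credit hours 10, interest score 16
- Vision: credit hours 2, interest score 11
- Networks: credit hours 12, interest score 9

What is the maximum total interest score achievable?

27

Vision + Networks: credit hours 2 + 12 = 14 ≤ 17, interest score 11 + 9 = 20.
HCI + Vision: credit hours 10 + 2 = 12 ≤ 17, interest score 16 + 11 = 27.
Best is HCI and Vision with total interest score 27.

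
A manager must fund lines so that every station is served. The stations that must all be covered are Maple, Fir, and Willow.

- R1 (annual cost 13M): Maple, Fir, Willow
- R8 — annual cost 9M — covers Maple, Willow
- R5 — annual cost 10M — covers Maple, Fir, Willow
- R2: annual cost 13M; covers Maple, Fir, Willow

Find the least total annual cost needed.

10

R5 alone covers Maple, Fir, Willow — every station.
Total annual cost: 10.
No cover costs less than 10.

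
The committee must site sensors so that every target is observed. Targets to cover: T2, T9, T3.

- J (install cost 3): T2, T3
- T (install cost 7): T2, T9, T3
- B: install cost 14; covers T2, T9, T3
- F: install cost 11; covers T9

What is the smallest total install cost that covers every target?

The greedy cost-per-new-target heuristic would pick J and T for 10, but a cheaper cover exists.
T alone covers T2, T9, T3 — every target.
Total install cost: 7.
No cover costs less than 7.

7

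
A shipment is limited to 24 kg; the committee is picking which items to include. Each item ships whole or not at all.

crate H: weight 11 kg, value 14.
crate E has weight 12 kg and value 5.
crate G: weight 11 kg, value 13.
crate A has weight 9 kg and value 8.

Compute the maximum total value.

Allowing fractional choices, the relaxed optimum would be about 28.8, but items are indivisible.
crate H + crate G: weight 11 + 11 = 22 ≤ 24, value 14 + 13 = 27.
crate G + crate A: weight 11 + 9 = 20 ≤ 24, value 13 + 8 = 21.
crate H + crate A: weight 11 + 9 = 20 ≤ 24, value 14 + 8 = 22.
Best is crate H and crate G with total value 27.

27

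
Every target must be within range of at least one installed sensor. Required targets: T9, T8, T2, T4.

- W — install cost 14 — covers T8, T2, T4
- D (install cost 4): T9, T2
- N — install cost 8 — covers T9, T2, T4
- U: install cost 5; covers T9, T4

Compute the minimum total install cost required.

18

The greedy cost-per-new-target heuristic would pick D, U, and W for 23, but a cheaper cover exists.
Choose W and D: together they cover T9, T8, T2, T4 — every target.
Total install cost: 14 + 4 = 18.
No cover costs less than 18.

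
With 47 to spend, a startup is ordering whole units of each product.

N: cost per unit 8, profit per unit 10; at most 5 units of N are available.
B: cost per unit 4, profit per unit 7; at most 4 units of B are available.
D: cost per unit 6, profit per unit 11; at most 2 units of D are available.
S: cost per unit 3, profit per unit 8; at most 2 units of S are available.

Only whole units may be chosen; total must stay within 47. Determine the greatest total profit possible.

79

S has the best ratio (8/3); taking only S gives at most 2×8 = 16 (stopped by the supply cap of 2).
Mixing does better — 2×N, 3×B, 2×D, and 2×S: cost 46 ≤ 47, profit 2·10 + 3·7 + 2·11 + 2·8 = 79.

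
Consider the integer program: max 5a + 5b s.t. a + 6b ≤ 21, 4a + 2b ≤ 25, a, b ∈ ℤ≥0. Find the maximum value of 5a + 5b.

(a,b)=(5,2): 1·5+6·2=17≤21, 4·5+2·2=24≤25, objective 35.
(a,b)=(5,1): 1·5+6·1=11≤21, 4·5+2·1=22≤25, objective 30.
(a,b)=(4,2): 1·4+6·2=16≤21, 4·4+2·2=20≤25, objective 30.
Maximum is 35 at (a,b)=(5,2).

35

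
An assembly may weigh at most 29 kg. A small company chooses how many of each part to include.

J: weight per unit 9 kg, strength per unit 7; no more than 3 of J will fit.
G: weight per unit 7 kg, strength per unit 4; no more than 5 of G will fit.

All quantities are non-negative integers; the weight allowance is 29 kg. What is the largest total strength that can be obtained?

J has the best ratio (7/9); taking only J gives at most 3×7 = 21 (stopped by the weight limit).
Optimal: 3×J: weight 27 ≤ 29, strength 3·7 = 21.

21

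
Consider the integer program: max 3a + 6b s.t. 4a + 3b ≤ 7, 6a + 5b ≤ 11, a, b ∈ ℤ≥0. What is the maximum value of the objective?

12

(a,b)=(0,2) is feasible, giving 12.
(a,b)=(1,1) is feasible, giving 9.
(a,b)=(0,1) is feasible, giving 6.
Maximum is 12 at (a,b)=(0,2).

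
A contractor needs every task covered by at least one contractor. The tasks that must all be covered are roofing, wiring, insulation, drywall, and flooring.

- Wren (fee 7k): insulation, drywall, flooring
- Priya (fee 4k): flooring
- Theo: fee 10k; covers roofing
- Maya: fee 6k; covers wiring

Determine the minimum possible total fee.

This is a weighted set-cover instance.
Choose Wren, Theo, and Maya: together they cover roofing, wiring, insulation, drywall, flooring — every task.
Total fee: 7 + 10 + 6 = 23.

23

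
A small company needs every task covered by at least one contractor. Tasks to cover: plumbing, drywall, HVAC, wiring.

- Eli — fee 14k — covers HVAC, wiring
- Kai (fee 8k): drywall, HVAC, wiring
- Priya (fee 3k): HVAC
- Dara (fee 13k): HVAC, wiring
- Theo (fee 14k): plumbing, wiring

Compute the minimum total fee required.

22

Choose Kai and Theo: together they cover plumbing, drywall, HVAC, wiring — every task.
Total fee: 8 + 14 = 22.
No cover costs less than 22.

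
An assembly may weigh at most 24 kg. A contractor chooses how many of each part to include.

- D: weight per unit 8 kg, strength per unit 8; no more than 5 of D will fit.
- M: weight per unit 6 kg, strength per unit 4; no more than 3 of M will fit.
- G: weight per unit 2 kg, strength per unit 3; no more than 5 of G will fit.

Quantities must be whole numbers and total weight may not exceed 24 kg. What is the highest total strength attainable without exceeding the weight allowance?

This is a bounded integer knapsack.
1×D, 1×M, and 5×G: weight 24 ≤ 24, strength 1·8 + 1·4 + 5·3 = 27.
2×D and 4×G: weight 24 ≤ 24, strength 2·8 + 4·3 = 28.
Best is 28.

28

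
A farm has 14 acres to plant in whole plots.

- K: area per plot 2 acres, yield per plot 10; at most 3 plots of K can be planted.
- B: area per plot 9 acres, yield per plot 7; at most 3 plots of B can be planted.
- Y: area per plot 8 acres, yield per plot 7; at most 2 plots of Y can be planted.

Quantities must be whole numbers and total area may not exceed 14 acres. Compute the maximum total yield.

K has the best ratio (10/2); taking only K gives at most 3×10 = 30 (stopped by the supply cap of 3).
Mixing does better — 3×K and 1×Y: area 14 ≤ 14, yield 3·10 + 1·7 = 37.

37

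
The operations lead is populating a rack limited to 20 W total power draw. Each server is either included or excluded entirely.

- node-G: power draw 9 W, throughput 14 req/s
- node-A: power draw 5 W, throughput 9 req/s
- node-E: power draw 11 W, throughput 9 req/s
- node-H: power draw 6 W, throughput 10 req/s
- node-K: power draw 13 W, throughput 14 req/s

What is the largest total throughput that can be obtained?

Treat it as a binary knapsack problem.
node-G + node-A + node-H: power draw 9 + 5 + 6 = 20 ≤ 20, throughput 14 + 9 + 10 = 33.
node-H + node-K: power draw 6 + 13 = 19 ≤ 20, throughput 10 + 14 = 24.
node-G + node-H: power draw 9 + 6 = 15 ≤ 20, throughput 14 + 10 = 24.
Best is node-G, node-A, and node-H with total throughput 33.

33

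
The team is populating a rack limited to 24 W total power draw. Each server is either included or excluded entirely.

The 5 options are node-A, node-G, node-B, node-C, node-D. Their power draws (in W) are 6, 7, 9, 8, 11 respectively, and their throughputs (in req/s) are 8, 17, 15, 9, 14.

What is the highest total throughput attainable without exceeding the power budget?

41

Take node-G, node-B, and node-C: power draw 7 + 9 + 8 = 24 ≤ 24, throughput 17 + 15 + 9 = 41.
No other feasible combination does better.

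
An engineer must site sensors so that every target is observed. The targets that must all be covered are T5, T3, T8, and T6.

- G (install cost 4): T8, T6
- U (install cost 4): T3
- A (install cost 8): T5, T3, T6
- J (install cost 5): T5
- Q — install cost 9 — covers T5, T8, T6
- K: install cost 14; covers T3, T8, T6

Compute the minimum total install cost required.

12

The greedy cost-per-new-target heuristic would pick G, U, and J for 13, but a cheaper cover exists.
Choose G and A: together they cover T5, T3, T8, T6 — every target.
Total install cost: 4 + 8 = 12.
No cover costs less than 12.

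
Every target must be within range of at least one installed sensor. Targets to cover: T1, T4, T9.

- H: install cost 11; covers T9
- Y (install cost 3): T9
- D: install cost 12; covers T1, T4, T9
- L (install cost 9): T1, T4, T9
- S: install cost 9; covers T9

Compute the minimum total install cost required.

9

The greedy cost-per-new-target heuristic would pick Y and L for 12, but a cheaper cover exists.
L alone covers T1, T4, T9 — every target.
Total install cost: 9.
No cover costs less than 9.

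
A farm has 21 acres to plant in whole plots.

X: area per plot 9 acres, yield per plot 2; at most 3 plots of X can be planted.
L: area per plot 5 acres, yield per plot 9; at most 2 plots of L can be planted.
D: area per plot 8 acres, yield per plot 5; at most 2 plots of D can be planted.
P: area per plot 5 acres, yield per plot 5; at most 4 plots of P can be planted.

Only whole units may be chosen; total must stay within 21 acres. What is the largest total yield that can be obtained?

28

L has the best ratio (9/5); taking only L gives at most 2×9 = 18 (stopped by the supply cap of 2).
Mixing does better — 2×L and 2×P: area 20 ≤ 21, yield 2·9 + 2·5 = 28.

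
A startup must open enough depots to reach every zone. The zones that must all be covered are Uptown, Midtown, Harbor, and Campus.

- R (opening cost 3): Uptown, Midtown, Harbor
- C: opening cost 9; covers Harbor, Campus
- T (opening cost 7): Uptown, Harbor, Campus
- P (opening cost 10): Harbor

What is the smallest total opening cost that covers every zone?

This is a weighted set-cover instance.
Choose R and T: together they cover Uptown, Midtown, Harbor, Campus — every zone.
Total opening cost: 3 + 7 = 10.
No cover costs less than 10.

10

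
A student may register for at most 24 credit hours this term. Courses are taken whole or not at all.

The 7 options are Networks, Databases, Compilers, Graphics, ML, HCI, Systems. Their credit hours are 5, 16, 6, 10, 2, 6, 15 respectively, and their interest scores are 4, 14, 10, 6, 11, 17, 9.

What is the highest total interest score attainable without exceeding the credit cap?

Treat it as a binary knapsack problem.
Take Compilers, Graphics, ML, and HCI: credit hours 6 + 10 + 2 + 6 = 24 ≤ 24, interest score 10 + 6 + 11 + 17 = 44.
No other feasible combination does better.

44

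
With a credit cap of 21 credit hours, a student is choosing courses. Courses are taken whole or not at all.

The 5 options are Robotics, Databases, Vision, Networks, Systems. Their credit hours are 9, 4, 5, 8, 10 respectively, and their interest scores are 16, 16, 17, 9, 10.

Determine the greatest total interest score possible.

49

This is an integer program with binary decision variables.
Allowing fractional choices, the relaxed optimum would be about 52.4, but courses are indivisible.
Robotics + Databases + Vision: credit hours 9 + 4 + 5 = 18 ≤ 21, interest score 16 + 16 + 17 = 49.
Databases + Vision + Systems: credit hours 4 + 5 + 10 = 19 ≤ 21, interest score 16 + 17 + 10 = 43.
Best is Robotics, Databases, and Vision with total interest score 49.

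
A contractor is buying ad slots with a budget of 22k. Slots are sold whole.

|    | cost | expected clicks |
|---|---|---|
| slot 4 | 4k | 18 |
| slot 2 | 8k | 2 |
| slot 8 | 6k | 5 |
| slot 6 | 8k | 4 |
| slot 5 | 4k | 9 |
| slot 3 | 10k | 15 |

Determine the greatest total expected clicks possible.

42

Allowing fractional choices, the relaxed optimum would be about 45.3, but ad slots are indivisible.
slot 4 + slot 6 + slot 3: cost 4 + 8 + 10 = 22 ≤ 22, expected clicks 18 + 4 + 15 = 37.
slot 4 + slot 5 + slot 3: cost 4 + 4 + 10 = 18 ≤ 22, expected clicks 18 + 9 + 15 = 42.
slot 4 + slot 8 + slot 3: cost 4 + 6 + 10 = 20 ≤ 22, expected clicks 18 + 5 + 15 = 38.
Best is slot 4, slot 5, and slot 3 with total expected clicks 42.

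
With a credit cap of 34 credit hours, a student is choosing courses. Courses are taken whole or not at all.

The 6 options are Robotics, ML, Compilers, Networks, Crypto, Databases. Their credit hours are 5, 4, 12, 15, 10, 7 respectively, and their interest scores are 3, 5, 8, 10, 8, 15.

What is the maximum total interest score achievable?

36

This is an integer program with binary decision variables.
Robotics + Compilers + Crypto + Databases: credit hours 5 + 12 + 10 + 7 = 34 ≤ 34, interest score 3 + 8 + 8 + 15 = 34.
ML + Compilers + Crypto + Databases: credit hours 4 + 12 + 10 + 7 = 33 ≤ 34, interest score 5 + 8 + 8 + 15 = 36.
Best is ML, Compilers, Crypto, and Databases with total interest score 36.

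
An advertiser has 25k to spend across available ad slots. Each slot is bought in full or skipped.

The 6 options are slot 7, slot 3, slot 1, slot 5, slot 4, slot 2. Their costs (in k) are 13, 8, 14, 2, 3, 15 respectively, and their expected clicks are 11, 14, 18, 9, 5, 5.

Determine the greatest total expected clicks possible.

41

slot 3 + slot 1 + slot 4: cost 8 + 14 + 3 = 25 ≤ 25, expected clicks 14 + 18 + 5 = 37.
slot 3 + slot 1 + slot 5: cost 8 + 14 + 2 = 24 ≤ 25, expected clicks 14 + 18 + 9 = 41.
Best is slot 3, slot 1, and slot 5 with total expected clicks 41.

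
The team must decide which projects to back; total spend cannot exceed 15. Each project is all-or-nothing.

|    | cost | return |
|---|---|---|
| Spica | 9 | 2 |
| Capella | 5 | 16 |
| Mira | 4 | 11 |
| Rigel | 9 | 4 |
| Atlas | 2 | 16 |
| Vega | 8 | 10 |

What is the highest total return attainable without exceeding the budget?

43

Take Capella, Mira, and Atlas: cost 5 + 4 + 2 = 11 ≤ 15, return 16 + 11 + 16 = 43.
No other feasible combination does better.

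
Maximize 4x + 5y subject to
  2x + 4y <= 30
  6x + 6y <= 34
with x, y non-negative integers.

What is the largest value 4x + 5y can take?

Relaxing integrality, the LP optimum is 28.33 at (x,y) = (0, 5.67), which is not an integer point.
(x,y)=(0,5): 2·0+4·5=20≤30, 6·0+6·5=30≤34, objective 25.
(x,y)=(1,4): 2·1+4·4=18≤30, 6·1+6·4=30≤34, objective 24.
(x,y)=(0,4): 2·0+4·4=16≤30, 6·0+6·4=24≤34, objective 20.
No feasible integer point exceeds 25.

25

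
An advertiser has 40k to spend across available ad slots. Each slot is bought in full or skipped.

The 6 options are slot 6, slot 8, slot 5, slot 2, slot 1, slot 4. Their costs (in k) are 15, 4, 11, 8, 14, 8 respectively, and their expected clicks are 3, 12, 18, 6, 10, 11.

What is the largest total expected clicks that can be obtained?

slot 8 + slot 5 + slot 2 + slot 4: cost 4 + 11 + 8 + 8 = 31 ≤ 40, expected clicks 12 + 18 + 6 + 11 = 47.
slot 8 + slot 5 + slot 1 + slot 4: cost 4 + 11 + 14 + 8 = 37 ≤ 40, expected clicks 12 + 18 + 10 + 11 = 51.
Best is slot 8, slot 5, slot 1, and slot 4 with total expected clicks 51.

51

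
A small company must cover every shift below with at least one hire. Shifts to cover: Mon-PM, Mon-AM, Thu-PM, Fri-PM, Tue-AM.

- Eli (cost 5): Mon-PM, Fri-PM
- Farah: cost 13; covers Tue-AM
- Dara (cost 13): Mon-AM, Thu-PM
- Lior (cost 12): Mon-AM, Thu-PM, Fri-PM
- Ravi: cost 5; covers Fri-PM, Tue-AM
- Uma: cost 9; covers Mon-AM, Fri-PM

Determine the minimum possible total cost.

Choose Eli, Lior, and Ravi: together they cover Mon-PM, Mon-AM, Thu-PM, Fri-PM, Tue-AM — every shift.
Total cost: 5 + 12 + 5 = 22.

22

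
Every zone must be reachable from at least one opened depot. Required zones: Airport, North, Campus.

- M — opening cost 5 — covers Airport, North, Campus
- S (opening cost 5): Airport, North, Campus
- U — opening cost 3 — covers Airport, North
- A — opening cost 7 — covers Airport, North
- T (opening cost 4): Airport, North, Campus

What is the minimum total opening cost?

T alone covers Airport, North, Campus — every zone.
Total opening cost: 4.

4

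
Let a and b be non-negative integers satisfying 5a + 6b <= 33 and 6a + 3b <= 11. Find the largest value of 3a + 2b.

The continuous relaxation peaks at (0, 3.67) with value 7.33; rounding to a feasible lattice point costs some objective.
(a,b)=(0,3): 5·0+6·3=18≤33, 6·0+3·3=9≤11, objective 6.
(a,b)=(0,2): 5·0+6·2=12≤33, 6·0+3·2=6≤11, objective 4.
The best lattice point is (0,3), giving 6.

6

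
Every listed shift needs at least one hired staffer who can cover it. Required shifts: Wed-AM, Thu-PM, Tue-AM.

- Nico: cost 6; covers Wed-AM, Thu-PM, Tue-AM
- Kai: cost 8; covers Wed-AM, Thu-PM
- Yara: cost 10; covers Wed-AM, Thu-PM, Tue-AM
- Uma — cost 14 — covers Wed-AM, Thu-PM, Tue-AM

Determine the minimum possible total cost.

Nico alone covers Wed-AM, Thu-PM, Tue-AM — every shift.
Total cost: 6.
No cover costs less than 6.

6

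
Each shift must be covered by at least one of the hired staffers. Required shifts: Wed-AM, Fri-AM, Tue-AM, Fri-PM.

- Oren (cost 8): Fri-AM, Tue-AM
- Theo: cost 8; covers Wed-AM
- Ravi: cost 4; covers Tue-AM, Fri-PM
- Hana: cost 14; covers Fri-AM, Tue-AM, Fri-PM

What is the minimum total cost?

This is a weighted set-cover instance.
Choose Oren, Theo, and Ravi: together they cover Wed-AM, Fri-AM, Tue-AM, Fri-PM — every shift.
Total cost: 8 + 8 + 4 = 20.
No cover costs less than 20.

20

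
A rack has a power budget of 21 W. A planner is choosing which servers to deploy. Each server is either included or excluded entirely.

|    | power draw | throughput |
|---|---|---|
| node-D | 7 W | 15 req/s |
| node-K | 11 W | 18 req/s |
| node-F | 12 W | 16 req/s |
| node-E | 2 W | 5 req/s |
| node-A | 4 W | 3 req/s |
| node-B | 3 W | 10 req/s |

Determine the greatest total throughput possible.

43

This is an integer program with binary decision variables.
Take node-D, node-K, and node-B: power draw 7 + 11 + 3 = 21 ≤ 21, throughput 15 + 18 + 10 = 43.
No other feasible combination does better.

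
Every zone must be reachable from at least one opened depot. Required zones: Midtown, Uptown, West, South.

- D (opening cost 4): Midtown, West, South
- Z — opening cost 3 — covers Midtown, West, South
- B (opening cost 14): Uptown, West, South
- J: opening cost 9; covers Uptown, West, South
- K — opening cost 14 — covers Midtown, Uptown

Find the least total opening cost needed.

12

This is an integer covering problem.
Choose Z and J: together they cover Midtown, Uptown, West, South — every zone.
Total opening cost: 3 + 9 = 12.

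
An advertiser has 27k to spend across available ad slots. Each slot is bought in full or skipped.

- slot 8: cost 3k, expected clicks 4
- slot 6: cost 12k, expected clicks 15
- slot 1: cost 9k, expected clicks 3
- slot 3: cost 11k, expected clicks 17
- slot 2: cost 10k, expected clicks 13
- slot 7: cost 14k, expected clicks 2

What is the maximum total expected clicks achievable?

36

Allowing fractional choices, the relaxed optimum would be about 37.8, but ad slots are indivisible.
slot 6 + slot 3: cost 12 + 11 = 23 ≤ 27, expected clicks 15 + 17 = 32.
slot 8 + slot 3 + slot 2: cost 3 + 11 + 10 = 24 ≤ 27, expected clicks 4 + 17 + 13 = 34.
slot 8 + slot 6 + slot 3: cost 3 + 12 + 11 = 26 ≤ 27, expected clicks 4 + 15 + 17 = 36.
Best is slot 8, slot 6, and slot 3 with total expected clicks 36.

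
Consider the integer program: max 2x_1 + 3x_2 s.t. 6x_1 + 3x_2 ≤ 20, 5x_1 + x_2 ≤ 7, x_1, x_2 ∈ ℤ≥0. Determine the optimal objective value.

(x_1,x_2)=(0,6): 6·0+3·6=18≤20, 5·0+1·6=6≤7, objective 18.
(x_1,x_2)=(0,5): 6·0+3·5=15≤20, 5·0+1·5=5≤7, objective 15.
Maximum is 18 at (x_1,x_2)=(0,6).

18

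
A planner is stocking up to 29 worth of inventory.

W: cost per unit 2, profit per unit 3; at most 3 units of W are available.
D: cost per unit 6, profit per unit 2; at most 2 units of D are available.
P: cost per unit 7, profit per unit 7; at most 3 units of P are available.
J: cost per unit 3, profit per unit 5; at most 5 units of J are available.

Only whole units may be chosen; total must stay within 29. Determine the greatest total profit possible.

J has the best ratio (5/3); taking only J gives at most 5×5 = 25 (stopped by the supply cap of 5).
Mixing does better — 3×W, 1×P, and 5×J: cost 28 ≤ 29, profit 3·3 + 1·7 + 5·5 = 41.

41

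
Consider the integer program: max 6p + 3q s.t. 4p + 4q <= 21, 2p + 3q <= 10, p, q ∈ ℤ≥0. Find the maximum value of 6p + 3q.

(p,q)=(5,0) is feasible, giving 30.
(p,q)=(4,0) is feasible, giving 24.
No feasible integer point exceeds 30.

30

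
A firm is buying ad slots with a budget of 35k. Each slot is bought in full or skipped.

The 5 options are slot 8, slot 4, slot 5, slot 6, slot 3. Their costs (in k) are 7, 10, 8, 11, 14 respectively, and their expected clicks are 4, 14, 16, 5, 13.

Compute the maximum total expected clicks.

43

slot 4 + slot 5 + slot 6: cost 10 + 8 + 11 = 29 ≤ 35, expected clicks 14 + 16 + 5 = 35.
slot 8 + slot 4 + slot 5: cost 7 + 10 + 8 = 25 ≤ 35, expected clicks 4 + 14 + 16 = 34.
slot 4 + slot 5 + slot 3: cost 10 + 8 + 14 = 32 ≤ 35, expected clicks 14 + 16 + 13 = 43.
Best is slot 4, slot 5, and slot 3 with total expected clicks 43.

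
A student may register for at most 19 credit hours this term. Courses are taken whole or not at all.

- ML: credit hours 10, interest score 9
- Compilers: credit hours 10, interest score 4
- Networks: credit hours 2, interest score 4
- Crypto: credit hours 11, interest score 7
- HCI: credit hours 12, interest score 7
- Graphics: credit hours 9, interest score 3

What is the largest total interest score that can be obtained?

Allowing fractional choices, the relaxed optimum would be about 17.5, but courses are indivisible.
ML + Networks: credit hours 10 + 2 = 12 ≤ 19, interest score 9 + 4 = 13.
ML + Graphics: credit hours 10 + 9 = 19 ≤ 19, interest score 9 + 3 = 12.
Best is ML and Networks with total interest score 13.

13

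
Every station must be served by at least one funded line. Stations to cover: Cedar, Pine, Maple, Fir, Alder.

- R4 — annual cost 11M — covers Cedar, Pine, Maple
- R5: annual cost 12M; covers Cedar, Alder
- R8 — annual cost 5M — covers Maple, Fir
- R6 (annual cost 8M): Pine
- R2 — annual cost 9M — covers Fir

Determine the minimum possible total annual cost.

This is an integer covering problem.
The greedy cost-per-new-station heuristic would pick R8, R4, and R5 for 28, but a cheaper cover exists.
Choose R5, R8, and R6: together they cover Cedar, Pine, Maple, Fir, Alder — every station.
Total annual cost: 12 + 5 + 8 = 25.
No cover costs less than 25.

25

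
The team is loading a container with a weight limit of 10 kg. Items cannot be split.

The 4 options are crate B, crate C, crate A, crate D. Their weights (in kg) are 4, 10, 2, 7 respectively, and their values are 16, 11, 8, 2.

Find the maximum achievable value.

24

Treat it as a binary knapsack problem.
Allowing fractional choices, the relaxed optimum would be about 28.4, but items are indivisible.
crate C: weight 10 ≤ 10, value 11.
crate B + crate A: weight 4 + 2 = 6 ≤ 10, value 16 + 8 = 24.
crate B: weight 4 ≤ 10, value 16.
Best is crate B and crate A with total value 24.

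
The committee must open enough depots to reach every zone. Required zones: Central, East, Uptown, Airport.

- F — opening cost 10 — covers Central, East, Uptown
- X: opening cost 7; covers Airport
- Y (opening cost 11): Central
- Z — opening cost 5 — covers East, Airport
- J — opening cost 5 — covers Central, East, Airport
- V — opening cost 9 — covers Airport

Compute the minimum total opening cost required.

This is an integer covering problem.
Choose F and Z: together they cover Central, East, Uptown, Airport — every zone.
Total opening cost: 10 + 5 = 15.
No cover costs less than 15.

15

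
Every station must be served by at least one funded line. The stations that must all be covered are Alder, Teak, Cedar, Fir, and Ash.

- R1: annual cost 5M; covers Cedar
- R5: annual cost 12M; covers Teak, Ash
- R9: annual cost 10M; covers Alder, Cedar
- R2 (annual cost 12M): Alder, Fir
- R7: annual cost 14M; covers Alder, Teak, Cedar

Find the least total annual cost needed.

29

Choose R1, R5, and R2: together they cover Alder, Teak, Cedar, Fir, Ash — every station.
Total annual cost: 5 + 12 + 12 = 29.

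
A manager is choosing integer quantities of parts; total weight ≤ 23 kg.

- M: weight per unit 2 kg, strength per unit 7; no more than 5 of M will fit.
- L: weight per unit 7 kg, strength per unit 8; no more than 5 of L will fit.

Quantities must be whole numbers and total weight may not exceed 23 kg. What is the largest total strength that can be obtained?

44

Take 4×M and 2×L: weight 22 ≤ 23, strength 4·7 + 2·8 = 44.
No other integer combination yields more.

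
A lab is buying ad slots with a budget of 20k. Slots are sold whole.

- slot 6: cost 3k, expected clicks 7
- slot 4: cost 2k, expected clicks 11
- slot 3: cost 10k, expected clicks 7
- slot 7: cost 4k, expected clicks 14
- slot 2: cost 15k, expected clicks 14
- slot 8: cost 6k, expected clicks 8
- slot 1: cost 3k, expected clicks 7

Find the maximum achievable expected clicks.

This is a 0-1 knapsack instance.
slot 6 + slot 4 + slot 7 + slot 8 + slot 1: cost 3 + 2 + 4 + 6 + 3 = 18 ≤ 20, expected clicks 7 + 11 + 14 + 8 + 7 = 47.
slot 6 + slot 4 + slot 7 + slot 8: cost 3 + 2 + 4 + 6 = 15 ≤ 20, expected clicks 7 + 11 + 14 + 8 = 40.
Best is slot 6, slot 4, slot 7, slot 8, and slot 1 with total expected clicks 47.

47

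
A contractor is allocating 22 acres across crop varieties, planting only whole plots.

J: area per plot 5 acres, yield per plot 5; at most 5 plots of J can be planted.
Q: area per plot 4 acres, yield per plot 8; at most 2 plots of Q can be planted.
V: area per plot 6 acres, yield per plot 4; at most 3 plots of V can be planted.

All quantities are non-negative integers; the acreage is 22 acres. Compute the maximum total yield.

26

Q has the best ratio (8/4); taking only Q gives at most 2×8 = 16 (stopped by the supply cap of 2).
Mixing does better — 2×J and 2×Q: area 18 ≤ 22, yield 2·5 + 2·8 = 26.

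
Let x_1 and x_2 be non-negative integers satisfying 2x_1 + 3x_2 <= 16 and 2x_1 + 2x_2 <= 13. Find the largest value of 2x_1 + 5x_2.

(x_1,x_2)=(0,5): 2·0+3·5=15≤16, 2·0+2·5=10≤13, objective 25.
(x_1,x_2)=(1,4): 2·1+3·4=14≤16, 2·1+2·4=10≤13, objective 22.
(x_1,x_2)=(0,4): 2·0+3·4=12≤16, 2·0+2·4=8≤13, objective 20.
Maximum is 25 at (x_1,x_2)=(0,5).

25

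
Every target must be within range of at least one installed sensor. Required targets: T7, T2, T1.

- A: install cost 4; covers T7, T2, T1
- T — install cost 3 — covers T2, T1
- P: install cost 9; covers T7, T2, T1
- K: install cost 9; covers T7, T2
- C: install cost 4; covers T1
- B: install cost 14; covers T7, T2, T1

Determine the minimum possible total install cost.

4

A alone covers T7, T2, T1 — every target.
Total install cost: 4.
No cover costs less than 4.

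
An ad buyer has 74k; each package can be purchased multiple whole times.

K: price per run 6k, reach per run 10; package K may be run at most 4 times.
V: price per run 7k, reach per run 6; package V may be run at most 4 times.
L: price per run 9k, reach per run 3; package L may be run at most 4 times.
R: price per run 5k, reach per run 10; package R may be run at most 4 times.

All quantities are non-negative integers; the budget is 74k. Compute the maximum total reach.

R has the best ratio (10/5); taking only R gives at most 4×10 = 40 (stopped by the supply cap of 4).
Mixing does better — 4×K, 4×V, and 4×R: price 72 ≤ 74, reach 4·10 + 4·6 + 4·10 = 104.

104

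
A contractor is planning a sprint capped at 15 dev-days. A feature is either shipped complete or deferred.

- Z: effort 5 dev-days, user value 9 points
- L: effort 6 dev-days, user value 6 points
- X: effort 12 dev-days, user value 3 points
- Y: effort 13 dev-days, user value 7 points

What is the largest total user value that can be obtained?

Take Z and L: effort 5 + 6 = 11 ≤ 15, user value 9 + 6 = 15.
No other feasible combination does better.

15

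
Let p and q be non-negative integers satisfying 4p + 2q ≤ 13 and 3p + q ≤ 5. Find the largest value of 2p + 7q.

35

(p,q)=(0,5): 4·0+2·5=10≤13, 3·0+1·5=5≤5, objective 35.
(p,q)=(0,4): 4·0+2·4=8≤13, 3·0+1·4=4≤5, objective 28.
Maximum is 35 at (p,q)=(0,5).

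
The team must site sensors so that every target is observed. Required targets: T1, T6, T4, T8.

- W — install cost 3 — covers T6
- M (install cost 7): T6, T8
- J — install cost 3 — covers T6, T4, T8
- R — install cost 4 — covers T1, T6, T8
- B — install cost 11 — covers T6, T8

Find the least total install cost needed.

7

This is an integer covering problem.
Choose J and R: together they cover T1, T6, T4, T8 — every target.
Total install cost: 3 + 4 = 7.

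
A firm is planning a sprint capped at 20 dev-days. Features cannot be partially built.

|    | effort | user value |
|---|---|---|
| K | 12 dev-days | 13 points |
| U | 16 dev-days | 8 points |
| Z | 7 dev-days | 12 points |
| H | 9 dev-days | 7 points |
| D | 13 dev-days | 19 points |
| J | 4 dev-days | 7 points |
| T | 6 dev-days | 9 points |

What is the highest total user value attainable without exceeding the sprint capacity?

31

Z + D: effort 7 + 13 = 20 ≤ 20, user value 12 + 19 = 31.
Z + J + T: effort 7 + 4 + 6 = 17 ≤ 20, user value 12 + 7 + 9 = 28.
Best is Z and D with total user value 31.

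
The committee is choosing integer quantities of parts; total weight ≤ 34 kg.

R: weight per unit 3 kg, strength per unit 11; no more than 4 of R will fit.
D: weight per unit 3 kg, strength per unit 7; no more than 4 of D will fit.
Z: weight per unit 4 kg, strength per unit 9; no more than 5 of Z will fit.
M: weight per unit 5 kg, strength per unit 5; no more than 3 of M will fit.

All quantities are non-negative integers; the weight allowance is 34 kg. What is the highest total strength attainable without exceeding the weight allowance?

4×R, 3×D, and 3×Z: weight 33 ≤ 34, strength 4·11 + 3·7 + 3·9 = 92.
4×R, 2×D, and 4×Z: weight 34 ≤ 34, strength 4·11 + 2·7 + 4·9 = 94.
Best is 94.

94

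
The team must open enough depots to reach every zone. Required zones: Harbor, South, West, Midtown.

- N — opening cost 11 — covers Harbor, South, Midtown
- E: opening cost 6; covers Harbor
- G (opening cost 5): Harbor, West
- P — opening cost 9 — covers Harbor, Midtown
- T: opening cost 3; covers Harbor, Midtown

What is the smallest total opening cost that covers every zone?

16

The greedy cost-per-new-zone heuristic would pick T, G, and N for 19, but a cheaper cover exists.
Choose N and G: together they cover Harbor, South, West, Midtown — every zone.
Total opening cost: 11 + 5 = 16.
No cover costs less than 16.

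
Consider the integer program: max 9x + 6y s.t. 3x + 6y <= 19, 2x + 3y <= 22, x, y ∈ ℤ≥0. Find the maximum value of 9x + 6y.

(x,y)=(6,0): 3·6+6·0=18≤19, 2·6+3·0=12≤22, objective 54.
(x,y)=(5,0): 3·5+6·0=15≤19, 2·5+3·0=10≤22, objective 45.
No feasible integer point exceeds 54.

54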